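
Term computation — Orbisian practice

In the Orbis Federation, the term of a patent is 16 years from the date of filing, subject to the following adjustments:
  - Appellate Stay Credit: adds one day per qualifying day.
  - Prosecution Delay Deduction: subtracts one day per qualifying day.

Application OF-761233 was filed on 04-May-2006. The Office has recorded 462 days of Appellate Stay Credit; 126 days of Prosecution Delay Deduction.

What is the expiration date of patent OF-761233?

April 5, 2023

Base term: filing date + 16 years → 4 May 2022.
Appellate Stay Credit: +462 days → 9 August 2023.
Prosecution Delay Deduction: −126 days → 5 April 2023.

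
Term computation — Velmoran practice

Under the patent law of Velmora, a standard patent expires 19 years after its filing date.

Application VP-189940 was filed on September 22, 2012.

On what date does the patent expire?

Filing date + 19 years → 22 September 2031.

September 22, 2031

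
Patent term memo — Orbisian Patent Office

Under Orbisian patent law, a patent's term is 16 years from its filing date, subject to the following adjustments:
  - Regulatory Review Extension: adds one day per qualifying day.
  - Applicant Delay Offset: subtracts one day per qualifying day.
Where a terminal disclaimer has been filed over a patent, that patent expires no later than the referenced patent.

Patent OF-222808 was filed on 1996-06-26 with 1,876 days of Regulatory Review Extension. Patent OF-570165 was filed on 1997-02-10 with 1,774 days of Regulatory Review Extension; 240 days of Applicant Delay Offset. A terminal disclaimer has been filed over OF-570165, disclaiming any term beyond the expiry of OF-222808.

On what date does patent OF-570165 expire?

April 24, 2017

Natural term of OF-570165:
  Base: filing + 16 years → 10 February 2013.
  Regulatory Review Extension: +1774 days → 20 December 2017.
  Applicant Delay Offset: −240 days → 24 April 2017.
Expiry of referenced patent OF-222808:
  Base: filing + 16 years → 26 June 2012.
  Regulatory Review Extension: +1876 days → 15 August 2017.
Terminal disclaimer: OF-570165 expires on the earlier of 24 April 2017 and 15 August 2017.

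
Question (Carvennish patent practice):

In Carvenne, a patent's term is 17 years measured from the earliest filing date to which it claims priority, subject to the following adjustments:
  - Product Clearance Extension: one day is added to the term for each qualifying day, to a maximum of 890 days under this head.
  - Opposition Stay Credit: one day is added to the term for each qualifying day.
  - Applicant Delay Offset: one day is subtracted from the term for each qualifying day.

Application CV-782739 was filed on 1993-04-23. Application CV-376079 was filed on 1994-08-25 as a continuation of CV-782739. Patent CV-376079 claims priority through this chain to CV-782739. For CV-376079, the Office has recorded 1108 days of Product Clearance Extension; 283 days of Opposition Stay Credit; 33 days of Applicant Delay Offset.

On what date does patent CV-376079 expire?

Earliest priority filing: 23 April 1993.
Base term: 23 April 1993 + 17 years → 23 April 2010.
Product Clearance Extension: 1108 days claimed exceeds the 890-day cap, so +890 days → 29 September 2012.
Opposition Stay Credit: +283 days → 9 July 2013.
Applicant Delay Offset: −33 days → 6 June 2013.

June 6, 2013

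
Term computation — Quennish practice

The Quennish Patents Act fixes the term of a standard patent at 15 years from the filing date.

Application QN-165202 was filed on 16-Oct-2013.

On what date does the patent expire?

2028-10-16

Filing date + 15 years → 16 October 2028.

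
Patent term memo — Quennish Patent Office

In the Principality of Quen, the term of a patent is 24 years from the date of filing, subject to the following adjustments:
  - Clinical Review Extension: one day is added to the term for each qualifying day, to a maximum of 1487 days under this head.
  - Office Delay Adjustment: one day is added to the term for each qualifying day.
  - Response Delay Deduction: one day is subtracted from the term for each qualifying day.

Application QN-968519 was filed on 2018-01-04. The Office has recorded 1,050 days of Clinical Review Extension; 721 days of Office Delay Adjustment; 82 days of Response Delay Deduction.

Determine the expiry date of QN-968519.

August 20, 2046

Base term: filing date + 24 years → 4 January 2042.
Clinical Review Extension: 1050 days (within the 1487-day cap) → +1050 days → 19 November 2044.
Office Delay Adjustment: +721 days → 10 November 2046.
Response Delay Deduction: −82 days → 20 August 2046.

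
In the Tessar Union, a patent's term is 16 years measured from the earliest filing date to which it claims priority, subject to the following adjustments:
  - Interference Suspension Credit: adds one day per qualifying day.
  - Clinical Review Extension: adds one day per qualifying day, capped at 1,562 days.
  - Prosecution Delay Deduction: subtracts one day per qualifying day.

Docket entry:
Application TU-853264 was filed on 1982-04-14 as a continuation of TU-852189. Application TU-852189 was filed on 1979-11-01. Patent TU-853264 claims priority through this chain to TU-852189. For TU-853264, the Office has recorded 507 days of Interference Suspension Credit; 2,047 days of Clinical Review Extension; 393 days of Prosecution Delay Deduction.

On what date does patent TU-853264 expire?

2000-06-03

Earliest priority filing: 1 November 1979.
Base term: 1 November 1979 + 16 years → 1 November 1995.
Interference Suspension Credit: +507 days → 22 March 1997.
Clinical Review Extension: 2047 days claimed exceeds the 1562-day cap, so +1562 days → 1 July 2001.
Prosecution Delay Deduction: −393 days → 3 June 2000.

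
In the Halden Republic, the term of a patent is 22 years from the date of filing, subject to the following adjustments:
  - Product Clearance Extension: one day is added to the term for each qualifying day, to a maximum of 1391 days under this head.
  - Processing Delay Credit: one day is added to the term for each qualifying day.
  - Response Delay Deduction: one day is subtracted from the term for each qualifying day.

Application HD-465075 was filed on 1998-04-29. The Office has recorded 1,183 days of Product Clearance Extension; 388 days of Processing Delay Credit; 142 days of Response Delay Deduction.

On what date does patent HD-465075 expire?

March 28, 2024

Base term: filing date + 22 years → 29 April 2020.
Product Clearance Extension: 1183 days (within the 1391-day cap) → +1183 days → 26 July 2023.
Processing Delay Credit: +388 days → 17 August 2024.
Response Delay Deduction: −142 days → 28 March 2024.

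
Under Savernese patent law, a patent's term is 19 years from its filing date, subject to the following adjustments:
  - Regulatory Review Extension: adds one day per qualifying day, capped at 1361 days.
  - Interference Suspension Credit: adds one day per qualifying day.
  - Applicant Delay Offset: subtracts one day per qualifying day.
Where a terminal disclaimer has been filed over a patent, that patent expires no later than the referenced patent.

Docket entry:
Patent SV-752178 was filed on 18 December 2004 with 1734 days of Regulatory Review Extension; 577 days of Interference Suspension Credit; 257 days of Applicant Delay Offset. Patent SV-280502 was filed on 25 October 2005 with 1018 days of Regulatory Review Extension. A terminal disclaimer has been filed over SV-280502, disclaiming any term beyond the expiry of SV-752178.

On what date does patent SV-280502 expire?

Natural term of SV-280502:
  Base: filing + 19 years → 25 October 2024.
  Regulatory Review Extension: 1018 days (within the 1361-day cap) → +1018 days → 9 August 2027.
Expiry of referenced patent SV-752178:
  Base: filing + 19 years → 18 December 2023.
  Regulatory Review Extension: 1734 days claimed exceeds the 1361-day cap, so +1361 days → 9 September 2027.
  Interference Suspension Credit: +577 days → 8 April 2029.
  Applicant Delay Offset: −257 days → 25 July 2028.
Terminal disclaimer: SV-280502 expires on the earlier of 9 August 2027 and 25 July 2028.

2027-08-09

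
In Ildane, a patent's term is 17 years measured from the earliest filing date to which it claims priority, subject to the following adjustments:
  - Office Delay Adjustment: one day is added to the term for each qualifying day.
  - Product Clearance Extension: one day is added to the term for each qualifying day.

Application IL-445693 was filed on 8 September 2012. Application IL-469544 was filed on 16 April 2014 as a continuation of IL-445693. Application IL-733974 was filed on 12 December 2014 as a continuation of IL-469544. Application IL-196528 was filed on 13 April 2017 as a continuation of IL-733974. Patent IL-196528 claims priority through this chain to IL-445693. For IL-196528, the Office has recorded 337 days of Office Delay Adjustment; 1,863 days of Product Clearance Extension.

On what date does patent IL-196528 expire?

Earliest priority filing: 8 September 2012.
Base term: 8 September 2012 + 17 years → 8 September 2029.
Office Delay Adjustment: +337 days → 11 August 2030.
Product Clearance Extension: +1863 days → 17 September 2035.

2035-09-17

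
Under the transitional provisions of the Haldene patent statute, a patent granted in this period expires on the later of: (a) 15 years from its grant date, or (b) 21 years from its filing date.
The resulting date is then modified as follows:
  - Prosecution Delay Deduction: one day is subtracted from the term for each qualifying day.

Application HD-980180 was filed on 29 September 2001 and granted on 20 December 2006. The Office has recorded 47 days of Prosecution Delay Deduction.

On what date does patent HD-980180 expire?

2022-08-13

(a) grant + 15 years → 20 December 2021.
(b) filing + 21 years → 29 September 2022.
Later of the two: 29 September 2022.
Prosecution Delay Deduction: −47 days → 13 August 2022.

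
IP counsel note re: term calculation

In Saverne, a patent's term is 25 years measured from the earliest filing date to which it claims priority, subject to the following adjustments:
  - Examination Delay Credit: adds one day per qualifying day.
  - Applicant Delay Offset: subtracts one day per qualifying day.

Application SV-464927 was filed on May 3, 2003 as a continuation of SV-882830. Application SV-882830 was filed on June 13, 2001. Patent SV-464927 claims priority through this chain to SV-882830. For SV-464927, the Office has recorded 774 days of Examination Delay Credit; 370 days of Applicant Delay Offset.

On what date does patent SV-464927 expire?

Earliest priority filing: 13 June 2001.
Base term: 13 June 2001 + 25 years → 13 June 2026.
Examination Delay Credit: +774 days → 26 July 2028.
Applicant Delay Offset: −370 days → 22 July 2027.

2027-07-22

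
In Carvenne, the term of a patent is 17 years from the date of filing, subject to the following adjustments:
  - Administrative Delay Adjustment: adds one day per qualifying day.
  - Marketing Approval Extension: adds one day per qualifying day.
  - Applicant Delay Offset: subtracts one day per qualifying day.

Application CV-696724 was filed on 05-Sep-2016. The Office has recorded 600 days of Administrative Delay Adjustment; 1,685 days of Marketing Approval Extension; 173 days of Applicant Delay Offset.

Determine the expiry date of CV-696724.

June 18, 2039

Base term: filing date + 17 years → 5 September 2033.
Administrative Delay Adjustment: +600 days → 28 April 2035.
Marketing Approval Extension: +1685 days → 8 December 2039.
Applicant Delay Offset: −173 days → 18 June 2039.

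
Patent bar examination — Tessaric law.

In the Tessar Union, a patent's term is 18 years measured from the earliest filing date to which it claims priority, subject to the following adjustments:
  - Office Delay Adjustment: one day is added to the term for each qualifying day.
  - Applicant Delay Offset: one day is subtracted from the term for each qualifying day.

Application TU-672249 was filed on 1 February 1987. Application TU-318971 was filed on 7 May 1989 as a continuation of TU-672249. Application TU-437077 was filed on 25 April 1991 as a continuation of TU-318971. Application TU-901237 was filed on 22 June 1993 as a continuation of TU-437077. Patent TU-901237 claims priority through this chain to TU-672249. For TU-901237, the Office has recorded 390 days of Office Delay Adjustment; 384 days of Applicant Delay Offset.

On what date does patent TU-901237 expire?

February 7, 2005

Earliest priority filing: 1 February 1987.
Base term: 1 February 1987 + 18 years → 1 February 2005.
Office Delay Adjustment: +390 days → 26 February 2006.
Applicant Delay Offset: −384 days → 7 February 2005.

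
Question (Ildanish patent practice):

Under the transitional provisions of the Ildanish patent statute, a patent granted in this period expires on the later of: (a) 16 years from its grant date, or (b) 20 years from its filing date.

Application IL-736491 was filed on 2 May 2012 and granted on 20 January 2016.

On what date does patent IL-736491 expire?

2032-05-02

(a) grant + 16 years → 20 January 2032.
(b) filing + 20 years → 2 May 2032.
Later of the two: 2 May 2032.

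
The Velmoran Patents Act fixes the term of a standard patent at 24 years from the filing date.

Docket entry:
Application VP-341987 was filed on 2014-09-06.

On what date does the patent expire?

2038-09-06

Filing date + 24 years → 6 September 2038.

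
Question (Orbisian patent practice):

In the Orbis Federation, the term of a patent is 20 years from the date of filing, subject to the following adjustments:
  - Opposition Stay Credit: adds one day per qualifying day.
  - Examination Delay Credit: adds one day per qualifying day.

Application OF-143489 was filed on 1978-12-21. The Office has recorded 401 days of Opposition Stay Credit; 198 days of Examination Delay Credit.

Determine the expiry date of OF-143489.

August 11, 2000

Base term: filing date + 20 years → 21 December 1998.
Opposition Stay Credit: +401 days → 26 January 2000.
Examination Delay Credit: +198 days → 11 August 2000.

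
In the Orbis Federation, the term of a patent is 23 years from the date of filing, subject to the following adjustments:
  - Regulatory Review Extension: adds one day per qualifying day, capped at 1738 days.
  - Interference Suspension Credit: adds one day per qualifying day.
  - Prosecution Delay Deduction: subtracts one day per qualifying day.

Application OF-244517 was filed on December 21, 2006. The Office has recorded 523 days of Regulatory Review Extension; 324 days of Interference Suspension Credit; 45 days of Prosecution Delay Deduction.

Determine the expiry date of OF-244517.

Base term: filing date + 23 years → 21 December 2029.
Regulatory Review Extension: 523 days (within the 1738-day cap) → +523 days → 28 May 2031.
Interference Suspension Credit: +324 days → 16 April 2032.
Prosecution Delay Deduction: −45 days → 2 March 2032.

2032-03-02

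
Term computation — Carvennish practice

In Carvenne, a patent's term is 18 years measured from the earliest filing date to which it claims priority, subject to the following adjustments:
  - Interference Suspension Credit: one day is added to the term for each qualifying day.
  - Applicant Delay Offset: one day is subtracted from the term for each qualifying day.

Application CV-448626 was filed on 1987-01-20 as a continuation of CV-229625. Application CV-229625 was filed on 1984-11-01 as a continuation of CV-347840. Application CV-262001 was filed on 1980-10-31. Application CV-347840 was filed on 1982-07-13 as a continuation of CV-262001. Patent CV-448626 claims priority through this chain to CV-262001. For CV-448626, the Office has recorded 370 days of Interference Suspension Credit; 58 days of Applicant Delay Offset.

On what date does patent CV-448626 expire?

September 8, 1999

Earliest priority filing: 31 October 1980.
Base term: 31 October 1980 + 18 years → 31 October 1998.
Interference Suspension Credit: +370 days → 5 November 1999.
Applicant Delay Offset: −58 days → 8 September 1999.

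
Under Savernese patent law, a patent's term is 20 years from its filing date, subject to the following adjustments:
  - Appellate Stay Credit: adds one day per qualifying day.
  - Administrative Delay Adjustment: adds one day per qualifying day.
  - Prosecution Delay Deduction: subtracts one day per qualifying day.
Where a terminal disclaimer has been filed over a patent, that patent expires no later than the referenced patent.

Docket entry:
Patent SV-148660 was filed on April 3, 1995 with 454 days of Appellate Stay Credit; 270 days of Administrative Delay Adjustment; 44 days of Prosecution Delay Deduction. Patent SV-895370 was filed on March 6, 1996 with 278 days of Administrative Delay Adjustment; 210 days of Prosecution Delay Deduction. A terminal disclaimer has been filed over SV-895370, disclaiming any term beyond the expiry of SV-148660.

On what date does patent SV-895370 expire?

Natural term of SV-895370:
  Base: filing + 20 years → 6 March 2016.
  Administrative Delay Adjustment: +278 days → 9 December 2016.
  Prosecution Delay Deduction: −210 days → 13 May 2016.
Expiry of referenced patent SV-148660:
  Base: filing + 20 years → 3 April 2015.
  Appellate Stay Credit: +454 days → 30 June 2016.
  Administrative Delay Adjustment: +270 days → 27 March 2017.
  Prosecution Delay Deduction: −44 days → 11 February 2017.
Terminal disclaimer: SV-895370 expires on the earlier of 13 May 2016 and 11 February 2017.

2016-05-13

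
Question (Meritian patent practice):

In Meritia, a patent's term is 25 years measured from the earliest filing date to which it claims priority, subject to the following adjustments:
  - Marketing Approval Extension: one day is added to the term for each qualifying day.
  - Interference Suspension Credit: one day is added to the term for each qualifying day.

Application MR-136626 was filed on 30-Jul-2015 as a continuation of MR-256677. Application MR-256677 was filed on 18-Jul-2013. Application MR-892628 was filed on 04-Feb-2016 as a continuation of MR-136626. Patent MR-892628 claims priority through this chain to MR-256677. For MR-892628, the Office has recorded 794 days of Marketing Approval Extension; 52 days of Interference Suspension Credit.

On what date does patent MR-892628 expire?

November 10, 2040

Earliest priority filing: 18 July 2013.
Base term: 18 July 2013 + 25 years → 18 July 2038.
Marketing Approval Extension: +794 days → 19 September 2040.
Interference Suspension Credit: +52 days → 10 November 2040.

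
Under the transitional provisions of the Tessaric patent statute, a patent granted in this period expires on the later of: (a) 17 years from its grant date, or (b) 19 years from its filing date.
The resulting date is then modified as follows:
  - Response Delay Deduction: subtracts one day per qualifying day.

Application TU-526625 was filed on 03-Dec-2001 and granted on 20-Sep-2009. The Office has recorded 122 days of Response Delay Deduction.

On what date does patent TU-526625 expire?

(a) grant + 17 years → 20 September 2026.
(b) filing + 19 years → 3 December 2020.
Later of the two: 20 September 2026.
Response Delay Deduction: −122 days → 21 May 2026.

May 21, 2026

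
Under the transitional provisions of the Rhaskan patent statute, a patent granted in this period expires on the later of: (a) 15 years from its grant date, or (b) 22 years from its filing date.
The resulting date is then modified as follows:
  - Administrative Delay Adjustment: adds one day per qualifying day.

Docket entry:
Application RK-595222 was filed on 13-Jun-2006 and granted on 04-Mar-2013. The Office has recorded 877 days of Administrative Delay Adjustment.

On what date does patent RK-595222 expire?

2030-11-07

(a) grant + 15 years → 4 March 2028.
(b) filing + 22 years → 13 June 2028.
Later of the two: 13 June 2028.
Administrative Delay Adjustment: +877 days → 7 November 2030.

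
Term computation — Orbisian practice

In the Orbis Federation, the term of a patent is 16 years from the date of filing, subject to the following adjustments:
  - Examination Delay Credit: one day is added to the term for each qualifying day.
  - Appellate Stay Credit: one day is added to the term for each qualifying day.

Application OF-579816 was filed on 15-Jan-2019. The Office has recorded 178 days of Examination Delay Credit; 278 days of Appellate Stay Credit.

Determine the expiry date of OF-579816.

April 15, 2036

Base term: filing date + 16 years → 15 January 2035.
Examination Delay Credit: +178 days → 12 July 2035.
Appellate Stay Credit: +278 days → 15 April 2036.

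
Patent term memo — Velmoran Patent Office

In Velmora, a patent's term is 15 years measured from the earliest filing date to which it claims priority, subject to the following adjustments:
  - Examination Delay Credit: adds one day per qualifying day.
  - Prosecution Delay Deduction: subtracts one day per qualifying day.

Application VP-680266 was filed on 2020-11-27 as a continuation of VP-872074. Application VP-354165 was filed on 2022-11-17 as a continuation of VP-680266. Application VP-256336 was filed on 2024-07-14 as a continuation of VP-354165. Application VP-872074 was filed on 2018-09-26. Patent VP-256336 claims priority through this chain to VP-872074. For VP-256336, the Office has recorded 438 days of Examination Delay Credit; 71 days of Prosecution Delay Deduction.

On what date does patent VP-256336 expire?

2034-09-28

Earliest priority filing: 26 September 2018.
Base term: 26 September 2018 + 15 years → 26 September 2033.
Examination Delay Credit: +438 days → 8 December 2034.
Prosecution Delay Deduction: −71 days → 28 September 2034.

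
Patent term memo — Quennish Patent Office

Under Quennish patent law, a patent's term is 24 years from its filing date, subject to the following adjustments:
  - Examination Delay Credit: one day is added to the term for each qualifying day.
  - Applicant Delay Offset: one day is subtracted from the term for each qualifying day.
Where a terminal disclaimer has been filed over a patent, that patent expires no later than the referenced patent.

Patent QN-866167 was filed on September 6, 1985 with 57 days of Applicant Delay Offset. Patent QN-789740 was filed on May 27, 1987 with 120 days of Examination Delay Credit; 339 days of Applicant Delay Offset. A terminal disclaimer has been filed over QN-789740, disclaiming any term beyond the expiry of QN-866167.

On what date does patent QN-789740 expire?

Natural term of QN-789740:
  Base: filing + 24 years → 27 May 2011.
  Examination Delay Credit: +120 days → 24 September 2011.
  Applicant Delay Offset: −339 days → 20 October 2010.
Expiry of referenced patent QN-866167:
  Base: filing + 24 years → 6 September 2009.
  Applicant Delay Offset: −57 days → 11 July 2009.
Terminal disclaimer: QN-789740 expires on the earlier of 20 October 2010 and 11 July 2009.

2009-07-11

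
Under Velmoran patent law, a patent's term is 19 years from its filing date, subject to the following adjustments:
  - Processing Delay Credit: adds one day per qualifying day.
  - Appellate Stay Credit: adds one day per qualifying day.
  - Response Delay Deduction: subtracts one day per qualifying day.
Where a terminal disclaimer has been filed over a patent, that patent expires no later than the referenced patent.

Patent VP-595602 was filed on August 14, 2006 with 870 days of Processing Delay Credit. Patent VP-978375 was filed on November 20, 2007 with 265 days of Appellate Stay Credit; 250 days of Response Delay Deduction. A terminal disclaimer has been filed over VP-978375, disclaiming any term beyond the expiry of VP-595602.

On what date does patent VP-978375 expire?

Natural term of VP-978375:
  Base: filing + 19 years → 20 November 2026.
  Appellate Stay Credit: +265 days → 12 August 2027.
  Response Delay Deduction: −250 days → 5 December 2026.
Expiry of referenced patent VP-595602:
  Base: filing + 19 years → 14 August 2025.
  Processing Delay Credit: +870 days → 1 January 2028.
Terminal disclaimer: VP-978375 expires on the earlier of 5 December 2026 and 1 January 2028.

2026-12-05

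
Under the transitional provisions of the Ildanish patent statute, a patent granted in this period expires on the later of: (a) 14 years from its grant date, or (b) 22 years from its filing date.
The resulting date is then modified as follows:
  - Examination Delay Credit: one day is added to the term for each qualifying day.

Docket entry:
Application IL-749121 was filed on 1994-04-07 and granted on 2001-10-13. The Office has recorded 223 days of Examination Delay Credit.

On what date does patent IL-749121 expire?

November 16, 2016

(a) grant + 14 years → 13 October 2015.
(b) filing + 22 years → 7 April 2016.
Later of the two: 7 April 2016.
Examination Delay Credit: +223 days → 16 November 2016.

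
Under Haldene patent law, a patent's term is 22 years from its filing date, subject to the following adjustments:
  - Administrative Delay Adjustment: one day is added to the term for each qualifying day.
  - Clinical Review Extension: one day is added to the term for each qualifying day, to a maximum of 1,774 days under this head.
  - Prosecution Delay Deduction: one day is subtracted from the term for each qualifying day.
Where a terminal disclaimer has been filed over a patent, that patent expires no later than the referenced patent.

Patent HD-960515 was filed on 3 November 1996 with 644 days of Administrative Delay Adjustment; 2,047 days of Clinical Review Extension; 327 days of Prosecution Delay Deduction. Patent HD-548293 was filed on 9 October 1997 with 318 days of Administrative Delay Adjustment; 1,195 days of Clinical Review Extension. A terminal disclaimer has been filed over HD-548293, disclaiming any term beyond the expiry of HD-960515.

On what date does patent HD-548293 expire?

November 30, 2023

Natural term of HD-548293:
  Base: filing + 22 years → 9 October 2019.
  Administrative Delay Adjustment: +318 days → 22 August 2020.
  Clinical Review Extension: 1195 days (within the 1774-day cap) → +1195 days → 30 November 2023.
Expiry of referenced patent HD-960515:
  Base: filing + 22 years → 3 November 2018.
  Administrative Delay Adjustment: +644 days → 8 August 2020.
  Clinical Review Extension: 2047 days claimed exceeds the 1774-day cap, so +1774 days → 17 June 2025.
  Prosecution Delay Deduction: −327 days → 25 July 2024.
Terminal disclaimer: HD-548293 expires on the earlier of 30 November 2023 and 25 July 2024.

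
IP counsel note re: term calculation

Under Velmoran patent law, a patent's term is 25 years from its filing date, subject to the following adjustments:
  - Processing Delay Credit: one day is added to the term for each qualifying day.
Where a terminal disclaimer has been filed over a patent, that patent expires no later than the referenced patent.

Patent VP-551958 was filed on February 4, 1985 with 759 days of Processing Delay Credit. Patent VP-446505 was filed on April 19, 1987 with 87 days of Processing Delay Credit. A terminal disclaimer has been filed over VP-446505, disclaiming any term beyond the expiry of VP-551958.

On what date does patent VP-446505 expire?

March 4, 2012

Natural term of VP-446505:
  Base: filing + 25 years → 19 April 2012.
  Processing Delay Credit: +87 days → 15 July 2012.
Expiry of referenced patent VP-551958:
  Base: filing + 25 years → 4 February 2010.
  Processing Delay Credit: +759 days → 4 March 2012.
Terminal disclaimer: VP-446505 expires on the earlier of 15 July 2012 and 4 March 2012.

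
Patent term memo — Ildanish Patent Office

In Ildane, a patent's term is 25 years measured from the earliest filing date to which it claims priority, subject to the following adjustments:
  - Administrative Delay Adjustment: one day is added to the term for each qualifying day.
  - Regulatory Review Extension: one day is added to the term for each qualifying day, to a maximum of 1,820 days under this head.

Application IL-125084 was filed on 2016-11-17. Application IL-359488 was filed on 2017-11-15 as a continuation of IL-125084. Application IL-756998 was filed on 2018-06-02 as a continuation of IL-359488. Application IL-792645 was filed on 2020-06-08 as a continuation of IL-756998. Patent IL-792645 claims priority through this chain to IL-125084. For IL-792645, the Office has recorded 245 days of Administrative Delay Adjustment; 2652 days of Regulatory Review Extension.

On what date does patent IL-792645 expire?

Earliest priority filing: 17 November 2016.
Base term: 17 November 2016 + 25 years → 17 November 2041.
Administrative Delay Adjustment: +245 days → 20 July 2042.
Regulatory Review Extension: 2652 days claimed exceeds the 1820-day cap, so +1820 days → 14 July 2047.

July 14, 2047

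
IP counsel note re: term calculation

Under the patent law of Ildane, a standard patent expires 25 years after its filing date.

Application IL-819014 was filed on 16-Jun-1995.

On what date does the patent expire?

Filing date + 25 years → 16 June 2020.

June 16, 2020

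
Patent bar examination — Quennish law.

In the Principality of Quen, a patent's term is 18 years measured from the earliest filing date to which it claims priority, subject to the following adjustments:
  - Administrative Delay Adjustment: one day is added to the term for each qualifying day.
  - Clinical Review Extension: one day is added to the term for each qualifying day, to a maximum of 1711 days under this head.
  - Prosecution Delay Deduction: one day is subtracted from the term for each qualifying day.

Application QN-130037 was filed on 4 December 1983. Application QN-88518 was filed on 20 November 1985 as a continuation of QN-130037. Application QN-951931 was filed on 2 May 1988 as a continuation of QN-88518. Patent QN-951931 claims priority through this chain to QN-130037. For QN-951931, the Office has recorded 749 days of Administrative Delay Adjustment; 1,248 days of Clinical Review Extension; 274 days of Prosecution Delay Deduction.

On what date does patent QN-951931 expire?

August 23, 2006

Earliest priority filing: 4 December 1983.
Base term: 4 December 1983 + 18 years → 4 December 2001.
Administrative Delay Adjustment: +749 days → 23 December 2003.
Clinical Review Extension: 1248 days (within the 1711-day cap) → +1248 days → 24 May 2007.
Prosecution Delay Deduction: −274 days → 23 August 2006.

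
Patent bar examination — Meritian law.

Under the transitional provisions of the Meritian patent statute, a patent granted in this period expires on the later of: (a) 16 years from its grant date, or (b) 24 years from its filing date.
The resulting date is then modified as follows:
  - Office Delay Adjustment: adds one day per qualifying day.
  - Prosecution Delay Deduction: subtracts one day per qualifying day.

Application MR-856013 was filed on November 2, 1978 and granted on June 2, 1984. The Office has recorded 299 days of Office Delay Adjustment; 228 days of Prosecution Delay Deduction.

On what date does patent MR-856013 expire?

(a) grant + 16 years → 2 June 2000.
(b) filing + 24 years → 2 November 2002.
Later of the two: 2 November 2002.
Office Delay Adjustment: +299 days → 28 August 2003.
Prosecution Delay Deduction: −228 days → 12 January 2003.

2003-01-12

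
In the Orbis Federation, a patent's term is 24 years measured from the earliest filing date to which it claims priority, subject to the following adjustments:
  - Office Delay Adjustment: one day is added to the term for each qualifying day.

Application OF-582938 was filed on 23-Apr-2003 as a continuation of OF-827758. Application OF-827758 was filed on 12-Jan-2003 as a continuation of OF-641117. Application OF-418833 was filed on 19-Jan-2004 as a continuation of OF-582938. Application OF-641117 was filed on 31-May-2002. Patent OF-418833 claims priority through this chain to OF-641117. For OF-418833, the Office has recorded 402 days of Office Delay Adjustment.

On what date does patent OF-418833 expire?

2027-07-07

Earliest priority filing: 31 May 2002.
Base term: 31 May 2002 + 24 years → 31 May 2026.
Office Delay Adjustment: +402 days → 7 July 2027.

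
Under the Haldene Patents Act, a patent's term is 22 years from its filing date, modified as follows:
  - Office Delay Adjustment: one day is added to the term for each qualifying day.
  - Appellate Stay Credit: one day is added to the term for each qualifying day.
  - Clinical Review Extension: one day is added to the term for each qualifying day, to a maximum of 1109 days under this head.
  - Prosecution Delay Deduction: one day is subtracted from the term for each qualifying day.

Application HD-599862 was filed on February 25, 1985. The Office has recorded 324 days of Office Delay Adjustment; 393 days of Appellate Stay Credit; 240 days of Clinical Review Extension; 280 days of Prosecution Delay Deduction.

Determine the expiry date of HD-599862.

January 2, 2009

Base term: filing date + 22 years → 25 February 2007.
Office Delay Adjustment: +324 days → 15 January 2008.
Appellate Stay Credit: +393 days → 11 February 2009.
Clinical Review Extension: 240 days (within the 1109-day cap) → +240 days → 9 October 2009.
Prosecution Delay Deduction: −280 days → 2 January 2009.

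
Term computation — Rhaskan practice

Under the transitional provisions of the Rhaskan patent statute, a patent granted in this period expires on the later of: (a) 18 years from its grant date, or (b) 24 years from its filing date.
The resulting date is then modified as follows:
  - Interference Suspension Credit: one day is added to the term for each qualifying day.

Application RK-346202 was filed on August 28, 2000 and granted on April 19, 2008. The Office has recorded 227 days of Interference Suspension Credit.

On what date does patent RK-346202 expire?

December 2, 2026

(a) grant + 18 years → 19 April 2026.
(b) filing + 24 years → 28 August 2024.
Later of the two: 19 April 2026.
Interference Suspension Credit: +227 days → 2 December 2026.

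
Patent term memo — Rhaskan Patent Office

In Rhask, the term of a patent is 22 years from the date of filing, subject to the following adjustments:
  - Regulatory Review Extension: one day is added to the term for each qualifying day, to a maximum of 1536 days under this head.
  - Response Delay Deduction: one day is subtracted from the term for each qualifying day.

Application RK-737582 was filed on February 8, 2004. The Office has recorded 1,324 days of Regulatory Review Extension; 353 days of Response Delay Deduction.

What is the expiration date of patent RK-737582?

October 6, 2028

Base term: filing date + 22 years → 8 February 2026.
Regulatory Review Extension: 1324 days (within the 1536-day cap) → +1324 days → 24 September 2029.
Response Delay Deduction: −353 days → 6 October 2028.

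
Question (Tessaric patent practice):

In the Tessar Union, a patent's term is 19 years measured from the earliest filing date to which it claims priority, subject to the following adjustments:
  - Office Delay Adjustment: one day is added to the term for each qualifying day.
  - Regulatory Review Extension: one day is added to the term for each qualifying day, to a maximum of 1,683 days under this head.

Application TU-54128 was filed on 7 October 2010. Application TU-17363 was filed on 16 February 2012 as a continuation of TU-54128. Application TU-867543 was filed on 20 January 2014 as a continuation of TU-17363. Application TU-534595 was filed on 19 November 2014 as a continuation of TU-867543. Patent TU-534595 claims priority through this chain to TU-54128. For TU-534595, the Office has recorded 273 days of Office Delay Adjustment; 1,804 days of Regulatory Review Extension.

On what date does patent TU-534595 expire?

Earliest priority filing: 7 October 2010.
Base term: 7 October 2010 + 19 years → 7 October 2029.
Office Delay Adjustment: +273 days → 7 July 2030.
Regulatory Review Extension: 1804 days claimed exceeds the 1683-day cap, so +1683 days → 14 February 2035.

2035-02-14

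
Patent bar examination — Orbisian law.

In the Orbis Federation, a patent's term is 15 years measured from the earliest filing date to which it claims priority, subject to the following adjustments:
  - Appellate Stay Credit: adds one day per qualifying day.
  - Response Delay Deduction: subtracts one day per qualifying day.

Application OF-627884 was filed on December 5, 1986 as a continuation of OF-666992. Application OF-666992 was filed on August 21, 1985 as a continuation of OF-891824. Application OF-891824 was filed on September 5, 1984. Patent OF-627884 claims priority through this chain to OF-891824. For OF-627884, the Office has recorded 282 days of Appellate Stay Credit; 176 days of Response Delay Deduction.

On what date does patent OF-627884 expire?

Earliest priority filing: 5 September 1984.
Base term: 5 September 1984 + 15 years → 5 September 1999.
Appellate Stay Credit: +282 days → 13 June 2000.
Response Delay Deduction: −176 days → 20 December 1999.

December 20, 1999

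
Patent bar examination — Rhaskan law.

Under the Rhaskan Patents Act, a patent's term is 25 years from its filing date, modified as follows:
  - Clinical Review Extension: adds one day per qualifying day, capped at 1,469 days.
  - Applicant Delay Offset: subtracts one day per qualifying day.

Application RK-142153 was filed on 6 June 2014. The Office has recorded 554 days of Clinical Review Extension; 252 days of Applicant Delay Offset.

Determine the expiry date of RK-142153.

Base term: filing date + 25 years → 6 June 2039.
Clinical Review Extension: 554 days (within the 1469-day cap) → +554 days → 11 December 2040.
Applicant Delay Offset: −252 days → 3 April 2040.

April 3, 2040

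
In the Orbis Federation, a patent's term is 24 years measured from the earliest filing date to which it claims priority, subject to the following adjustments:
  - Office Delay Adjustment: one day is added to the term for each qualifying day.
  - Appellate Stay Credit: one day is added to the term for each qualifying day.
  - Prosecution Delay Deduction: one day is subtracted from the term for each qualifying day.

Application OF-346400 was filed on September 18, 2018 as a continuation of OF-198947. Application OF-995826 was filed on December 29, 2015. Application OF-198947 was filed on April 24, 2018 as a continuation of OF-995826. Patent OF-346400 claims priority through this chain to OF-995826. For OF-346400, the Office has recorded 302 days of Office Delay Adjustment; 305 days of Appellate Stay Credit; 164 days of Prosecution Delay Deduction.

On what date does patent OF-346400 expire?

2041-03-16

Earliest priority filing: 29 December 2015.
Base term: 29 December 2015 + 24 years → 29 December 2039.
Office Delay Adjustment: +302 days → 26 October 2040.
Appellate Stay Credit: +305 days → 27 August 2041.
Prosecution Delay Deduction: −164 days → 16 March 2041.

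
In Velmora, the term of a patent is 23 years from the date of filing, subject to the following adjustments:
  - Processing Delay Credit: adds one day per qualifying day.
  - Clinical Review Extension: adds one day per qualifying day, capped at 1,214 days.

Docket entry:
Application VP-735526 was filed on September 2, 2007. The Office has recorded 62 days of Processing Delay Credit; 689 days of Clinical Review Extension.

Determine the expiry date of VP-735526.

2032-09-22

Base term: filing date + 23 years → 2 September 2030.
Processing Delay Credit: +62 days → 3 November 2030.
Clinical Review Extension: 689 days (within the 1214-day cap) → +689 days → 22 September 2032.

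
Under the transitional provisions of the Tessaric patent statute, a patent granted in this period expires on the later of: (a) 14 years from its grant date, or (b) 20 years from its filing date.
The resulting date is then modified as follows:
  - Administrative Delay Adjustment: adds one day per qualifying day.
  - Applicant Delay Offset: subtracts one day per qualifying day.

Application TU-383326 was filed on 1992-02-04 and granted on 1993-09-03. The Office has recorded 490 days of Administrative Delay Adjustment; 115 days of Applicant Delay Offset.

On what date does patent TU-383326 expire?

February 13, 2013

(a) grant + 14 years → 3 September 2007.
(b) filing + 20 years → 4 February 2012.
Later of the two: 4 February 2012.
Administrative Delay Adjustment: +490 days → 8 June 2013.
Applicant Delay Offset: −115 days → 13 February 2013.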